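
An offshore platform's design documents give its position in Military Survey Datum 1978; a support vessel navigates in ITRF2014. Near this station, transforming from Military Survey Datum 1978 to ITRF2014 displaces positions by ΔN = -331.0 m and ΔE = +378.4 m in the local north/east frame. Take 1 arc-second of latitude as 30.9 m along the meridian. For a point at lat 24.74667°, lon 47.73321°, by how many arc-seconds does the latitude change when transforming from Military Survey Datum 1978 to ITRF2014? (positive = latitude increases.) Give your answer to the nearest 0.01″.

1″ of latitude = 30.90 m, so Δφ = -331.0 / 30.90 = -10.712″.

Δφ = -10.71″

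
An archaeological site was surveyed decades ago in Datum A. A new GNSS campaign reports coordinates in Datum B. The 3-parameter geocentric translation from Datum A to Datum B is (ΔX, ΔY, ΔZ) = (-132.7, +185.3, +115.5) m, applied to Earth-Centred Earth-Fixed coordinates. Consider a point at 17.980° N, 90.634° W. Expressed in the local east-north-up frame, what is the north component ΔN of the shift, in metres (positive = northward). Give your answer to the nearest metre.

At φ = 17.980°, λ = -90.634°: sin φ = 0.308685, cos φ = 0.951164, sin λ = -0.999939, cos λ = -0.011065.
ΔN = −sin φ cos λ·ΔX − sin φ sin λ·ΔY + cos φ·ΔZ = −(0.308685)(-0.011065)(-132.7) − (0.308685)(-0.999939)(185.3) + (0.951164)(115.5) = 166.60 m.

ΔN = 167 m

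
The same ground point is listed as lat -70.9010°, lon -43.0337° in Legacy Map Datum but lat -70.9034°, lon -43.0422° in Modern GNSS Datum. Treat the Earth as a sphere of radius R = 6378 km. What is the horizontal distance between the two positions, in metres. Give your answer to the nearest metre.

409 m

Δφ = -70.9034° − -70.9010° = -0.0024°; Δλ = -43.0422° − -43.0337° = -0.0085°.
1° along a meridian = πR/180 = 111317 m.
ΔN = Δφ × 111317 = -267.2 m; ΔE = Δλ × 111317 × cos(-70.9010°) = -0.0085 × 111317 × 0.327201 = -309.6 m.
Distance = √(ΔE² + ΔN²) = √((-309.6)² + (-267.2)²) = 408.9 m.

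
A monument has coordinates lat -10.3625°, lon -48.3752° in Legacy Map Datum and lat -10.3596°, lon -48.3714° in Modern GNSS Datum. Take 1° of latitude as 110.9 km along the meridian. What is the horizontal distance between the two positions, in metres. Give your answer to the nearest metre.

Δφ = -10.3596° − -10.3625° = +0.0029°; Δλ = -48.3714° − -48.3752° = +0.0038°.
ΔN = Δφ × 110900 = 321.6 m; ΔE = Δλ × 110900 × cos(-10.3625°) = +0.0038 × 110900 × 0.983689 = 414.5 m.
Distance = √(ΔE² + ΔN²) = √(414.5² + 321.6²) = 524.7 m.

525 m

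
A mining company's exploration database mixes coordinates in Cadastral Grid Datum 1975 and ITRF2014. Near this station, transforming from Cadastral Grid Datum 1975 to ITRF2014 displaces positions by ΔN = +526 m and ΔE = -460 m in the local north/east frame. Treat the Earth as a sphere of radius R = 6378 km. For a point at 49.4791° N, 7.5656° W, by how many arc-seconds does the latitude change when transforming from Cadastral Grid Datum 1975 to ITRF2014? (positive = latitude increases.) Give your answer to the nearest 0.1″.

Δφ = 17.0″

On a sphere of radius R, 1 rad of latitude = R, so Δφ = ΔN / R = 526.0 / 6378000 = 8.2471e-05 rad = 17.011″.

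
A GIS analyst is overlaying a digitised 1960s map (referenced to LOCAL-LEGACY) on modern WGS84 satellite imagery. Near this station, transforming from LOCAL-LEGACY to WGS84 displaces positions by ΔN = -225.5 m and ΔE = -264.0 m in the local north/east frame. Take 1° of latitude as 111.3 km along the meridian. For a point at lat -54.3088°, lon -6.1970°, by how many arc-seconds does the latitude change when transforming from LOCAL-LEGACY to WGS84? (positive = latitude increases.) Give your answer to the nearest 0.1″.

1° of latitude = 111.3 km, so Δφ = -225.5 / 111300 = -0.0020261° = -7.294″.

Δφ = -7.3″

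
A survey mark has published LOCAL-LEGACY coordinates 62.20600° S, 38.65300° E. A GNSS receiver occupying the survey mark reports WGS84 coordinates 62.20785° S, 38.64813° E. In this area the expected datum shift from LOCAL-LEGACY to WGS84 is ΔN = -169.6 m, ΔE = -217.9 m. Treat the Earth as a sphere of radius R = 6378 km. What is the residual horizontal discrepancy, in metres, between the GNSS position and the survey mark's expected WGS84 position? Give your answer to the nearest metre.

50 m

Observed coordinate differences: Δφ = -0.00185°, Δλ = -0.00487°.
Converting to metres (1° lat = 111317 m, cos φ = 0.466294): observed ΔN = -205.9 m, observed ΔE = -252.8 m.
Subtracting the expected shift leaves a residual of -205.9 − (-169.6) = -36.3 m north and -252.8 − (-217.9) = -34.9 m east.
Residual distance = √((-36.3)² + (-34.9)²) = 50.4 m.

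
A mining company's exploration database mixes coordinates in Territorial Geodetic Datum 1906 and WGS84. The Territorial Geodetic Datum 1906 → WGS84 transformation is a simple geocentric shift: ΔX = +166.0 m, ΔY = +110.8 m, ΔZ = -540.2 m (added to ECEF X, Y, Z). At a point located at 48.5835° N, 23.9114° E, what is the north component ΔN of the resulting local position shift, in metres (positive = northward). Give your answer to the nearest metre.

ΔN = -505 m

The local north axis is (−sin φ cos λ, −sin φ sin λ, cos φ), giving ΔN = -113.803 − 33.679 − 357.357 = -504.84 m.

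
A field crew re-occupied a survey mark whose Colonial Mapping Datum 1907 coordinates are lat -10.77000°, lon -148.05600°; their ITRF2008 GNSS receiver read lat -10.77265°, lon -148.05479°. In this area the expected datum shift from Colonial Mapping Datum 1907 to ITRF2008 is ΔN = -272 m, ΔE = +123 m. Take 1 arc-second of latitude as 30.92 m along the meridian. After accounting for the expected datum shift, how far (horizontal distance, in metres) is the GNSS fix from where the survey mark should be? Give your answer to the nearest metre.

25 m

Observed coordinate differences: Δφ = -0.00265°, Δλ = +0.00121°.
Converting to metres (1° lat = 111312 m, cos φ = 0.982385): observed ΔN = -295.0 m, observed ΔE = 132.3 m.
Subtracting the expected shift leaves a residual of -295.0 − (-272) = -23.0 m north and 132.3 − (123) = 9.3 m east.
Residual distance = √((-23.0)² + 9.3²) = 24.8 m.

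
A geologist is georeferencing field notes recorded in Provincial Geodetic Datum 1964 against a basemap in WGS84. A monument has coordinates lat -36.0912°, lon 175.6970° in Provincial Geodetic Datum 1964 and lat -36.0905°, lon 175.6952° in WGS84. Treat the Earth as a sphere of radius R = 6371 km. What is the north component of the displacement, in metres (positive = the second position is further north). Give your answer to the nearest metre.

ΔN = 78 m

Δφ = -36.0905° − -36.0912° = +0.0007°; Δλ = 175.6952° − 175.6970° = -0.0018°.
1° along a meridian = πR/180 = 111195 m.
ΔN = Δφ × 111195 = 77.8 m; ΔE = Δλ × 111195 × cos(-36.0912°) = -0.0018 × 111195 × 0.808080 = -161.7 m.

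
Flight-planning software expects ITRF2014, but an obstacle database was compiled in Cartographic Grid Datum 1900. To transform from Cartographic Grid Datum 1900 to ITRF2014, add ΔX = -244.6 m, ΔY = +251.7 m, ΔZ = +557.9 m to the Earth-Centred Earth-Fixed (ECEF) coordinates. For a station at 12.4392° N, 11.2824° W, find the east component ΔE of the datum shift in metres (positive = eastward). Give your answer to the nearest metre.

The local east axis at (φ, λ) is (−sin λ, cos λ, 0), so ΔE = −sin(-11.2824°)·(-244.6) + cos(-11.2824°)·251.7 = 198.98 m.

ΔE = 199 m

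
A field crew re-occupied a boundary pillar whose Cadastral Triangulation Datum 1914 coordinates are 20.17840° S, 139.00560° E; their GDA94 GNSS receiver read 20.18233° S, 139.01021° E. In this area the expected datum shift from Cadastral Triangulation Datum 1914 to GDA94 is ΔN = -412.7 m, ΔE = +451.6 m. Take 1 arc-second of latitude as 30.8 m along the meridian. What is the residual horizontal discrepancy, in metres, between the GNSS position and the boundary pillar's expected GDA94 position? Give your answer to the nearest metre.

36 m

Observed coordinate differences: Δφ = -0.00393°, Δλ = +0.00461°.
Converting to metres (1° lat = 110880 m, cos φ = 0.938623): observed ΔN = -435.8 m, observed ΔE = 479.8 m.
Subtracting the expected shift leaves a residual of -435.8 − (-412.7) = -23.1 m north and 479.8 − (451.6) = 28.2 m east.
Residual distance = √((-23.1)² + 28.2²) = 36.4 m.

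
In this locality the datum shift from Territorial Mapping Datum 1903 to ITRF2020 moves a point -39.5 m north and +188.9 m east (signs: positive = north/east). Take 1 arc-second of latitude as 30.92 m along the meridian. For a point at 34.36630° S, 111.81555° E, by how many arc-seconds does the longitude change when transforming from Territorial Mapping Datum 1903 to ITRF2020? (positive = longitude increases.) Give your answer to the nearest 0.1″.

Δλ = 7.4″

At latitude -34.36630°, cos φ = 0.825446.
1″ of longitude at this latitude = 30.92 × cos φ = 25.5228 m, so Δλ = 188.9 / 25.5228 = 7.401″.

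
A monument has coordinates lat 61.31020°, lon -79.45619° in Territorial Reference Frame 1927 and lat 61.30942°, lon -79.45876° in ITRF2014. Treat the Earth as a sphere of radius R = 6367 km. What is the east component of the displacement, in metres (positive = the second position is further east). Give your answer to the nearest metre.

ΔE = -137 m

Δφ = 61.30942° − 61.31020° = -0.00078°; Δλ = -79.45876° − -79.45619° = -0.00257°.
1° along a meridian = πR/180 = 111125 m.
ΔN = Δφ × 111125 = -86.7 m; ΔE = Δλ × 111125 × cos(61.31020°) = -0.00257 × 111125 × 0.480067 = -137.1 m.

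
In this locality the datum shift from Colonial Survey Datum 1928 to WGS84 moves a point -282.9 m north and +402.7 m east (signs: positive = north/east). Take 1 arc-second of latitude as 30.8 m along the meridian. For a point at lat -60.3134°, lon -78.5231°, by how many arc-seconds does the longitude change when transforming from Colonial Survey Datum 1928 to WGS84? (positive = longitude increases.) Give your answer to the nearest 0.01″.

Δλ = 26.40″

At latitude -60.3134°, cos φ = 0.495256.
1″ of longitude at this latitude = 30.80 × cos φ = 15.2539 m, so Δλ = 402.7 / 15.2539 = 26.400″.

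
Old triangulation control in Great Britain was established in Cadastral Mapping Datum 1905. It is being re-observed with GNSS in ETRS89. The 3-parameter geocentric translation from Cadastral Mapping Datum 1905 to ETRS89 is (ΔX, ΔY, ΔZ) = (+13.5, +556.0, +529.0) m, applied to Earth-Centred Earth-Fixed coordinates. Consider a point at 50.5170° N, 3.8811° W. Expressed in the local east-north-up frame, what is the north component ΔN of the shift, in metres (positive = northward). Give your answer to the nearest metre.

ΔN = 355 m

At φ = 50.5170°, λ = -3.8811°: sin φ = 0.771813, cos φ = 0.635849, sin λ = -0.067686, cos λ = 0.997707.
ΔN = −sin φ cos λ·ΔX − sin φ sin λ·ΔY + cos φ·ΔZ = −(0.771813)(0.997707)(13.5) − (0.771813)(-0.067686)(556.0) + (0.635849)(529.0) = 355.01 m.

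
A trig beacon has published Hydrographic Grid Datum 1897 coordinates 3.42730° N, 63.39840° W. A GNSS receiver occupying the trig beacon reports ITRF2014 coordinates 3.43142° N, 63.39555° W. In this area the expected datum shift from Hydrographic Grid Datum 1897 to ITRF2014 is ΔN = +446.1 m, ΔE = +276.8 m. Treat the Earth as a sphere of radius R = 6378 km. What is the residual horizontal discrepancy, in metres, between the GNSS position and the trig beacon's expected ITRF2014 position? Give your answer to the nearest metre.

Observed coordinate differences: Δφ = +0.00412°, Δλ = +0.00285°.
Converting to metres (1° lat = 111317 m, cos φ = 0.998211): observed ΔN = 458.6 m, observed ΔE = 316.7 m.
Subtracting the expected shift leaves a residual of 458.6 − (446.1) = 12.5 m north and 316.7 − (276.8) = 39.9 m east.
Residual distance = √(12.5² + 39.9²) = 41.8 m.

42 m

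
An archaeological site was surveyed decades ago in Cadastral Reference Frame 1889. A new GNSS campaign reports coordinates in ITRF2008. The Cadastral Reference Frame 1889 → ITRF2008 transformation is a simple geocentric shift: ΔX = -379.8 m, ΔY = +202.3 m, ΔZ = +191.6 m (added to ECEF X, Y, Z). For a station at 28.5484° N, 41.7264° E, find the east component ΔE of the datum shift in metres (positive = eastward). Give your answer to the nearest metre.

ΔE = 404 m

The local east axis at (φ, λ) is (−sin λ, cos λ, 0), so ΔE = −sin(41.7264°)·(-379.8) + cos(41.7264°)·202.3 = 403.77 m.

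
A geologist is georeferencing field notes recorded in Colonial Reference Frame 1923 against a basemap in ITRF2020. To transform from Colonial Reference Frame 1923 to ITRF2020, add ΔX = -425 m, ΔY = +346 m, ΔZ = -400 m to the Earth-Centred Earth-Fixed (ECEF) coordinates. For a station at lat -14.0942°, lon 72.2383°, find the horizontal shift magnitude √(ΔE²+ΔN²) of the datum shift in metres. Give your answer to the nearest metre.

The local east axis at (φ, λ) is (−sin λ, cos λ, 0), so ΔE = −sin(72.2383°)·(-425) + cos(72.2383°)·346 = 510.29 m.
The local north axis is (−sin φ cos λ, −sin φ sin λ, cos φ), giving ΔN = -31.572 + 80.241 − 387.959 = -339.29 m.
Horizontal magnitude = √(ΔE² + ΔN²) = √(510.29² + (-339.29)²) = 612.79 m.

613 m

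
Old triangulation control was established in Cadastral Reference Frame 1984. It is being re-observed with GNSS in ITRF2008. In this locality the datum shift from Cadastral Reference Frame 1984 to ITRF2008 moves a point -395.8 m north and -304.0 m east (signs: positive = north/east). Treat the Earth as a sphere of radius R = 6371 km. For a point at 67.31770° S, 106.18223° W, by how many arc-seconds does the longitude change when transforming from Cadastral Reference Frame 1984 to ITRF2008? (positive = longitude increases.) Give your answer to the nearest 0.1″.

At latitude -67.31770°, cos φ = 0.385621.
One radian of longitude at latitude φ spans R cos φ, so Δλ = ΔE / (R cos φ) = -304.0 / (6371000 × 0.385621) = -1.2374e-04 rad = -25.523″.

Δλ = -25.5″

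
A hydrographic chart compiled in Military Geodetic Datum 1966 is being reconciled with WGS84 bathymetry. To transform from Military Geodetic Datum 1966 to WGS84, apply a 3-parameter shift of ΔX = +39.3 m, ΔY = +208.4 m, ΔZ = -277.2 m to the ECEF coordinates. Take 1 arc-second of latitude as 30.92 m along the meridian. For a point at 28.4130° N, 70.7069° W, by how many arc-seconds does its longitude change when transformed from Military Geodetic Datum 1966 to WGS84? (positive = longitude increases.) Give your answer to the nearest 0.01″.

sin φ = 0.475824, cos φ = 0.879541, sin λ = -0.943841, cos λ = 0.330401.
East component: ΔE = −sin λ·ΔX + cos λ·ΔY = −(-0.943841)(39.3) + (0.330401)(208.4) = 105.95 m.
1° of latitude spans 3600 × 30.92 = 111312 m; at latitude φ, 1° of longitude spans that × cos φ = 97903.4 m, so Δλ = 105.95 / 97903.4 × 3600 = 3.896″.

Δλ = 3.90″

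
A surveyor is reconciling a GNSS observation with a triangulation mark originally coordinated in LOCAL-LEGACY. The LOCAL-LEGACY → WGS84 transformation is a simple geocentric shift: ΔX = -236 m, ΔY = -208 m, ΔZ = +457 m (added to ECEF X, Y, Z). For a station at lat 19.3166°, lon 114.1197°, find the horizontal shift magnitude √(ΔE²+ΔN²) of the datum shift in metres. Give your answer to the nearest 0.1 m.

The local east axis at (φ, λ) is (−sin λ, cos λ, 0), so ΔE = −sin(114.1197°)·(-236) + cos(114.1197°)·(-208) = 300.39 m.
The local north axis is (−sin φ cos λ, −sin φ sin λ, cos φ), giving ΔN = -31.901 + 62.797 + 431.273 = 462.17 m.
Horizontal magnitude = √(ΔE² + ΔN²) = √(300.39² + 462.17²) = 551.21 m.

551.2 m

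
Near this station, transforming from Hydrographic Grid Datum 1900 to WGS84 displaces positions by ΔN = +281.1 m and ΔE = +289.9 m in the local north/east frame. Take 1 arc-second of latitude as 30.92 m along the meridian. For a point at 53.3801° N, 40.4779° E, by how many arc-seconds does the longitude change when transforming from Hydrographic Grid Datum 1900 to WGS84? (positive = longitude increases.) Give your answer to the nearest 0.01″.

At latitude 53.3801°, cos φ = 0.596504.
1″ of longitude at this latitude = 30.92 × cos φ = 18.4439 m, so Δλ = 289.9 / 18.4439 = 15.718″.

Δλ = 15.72″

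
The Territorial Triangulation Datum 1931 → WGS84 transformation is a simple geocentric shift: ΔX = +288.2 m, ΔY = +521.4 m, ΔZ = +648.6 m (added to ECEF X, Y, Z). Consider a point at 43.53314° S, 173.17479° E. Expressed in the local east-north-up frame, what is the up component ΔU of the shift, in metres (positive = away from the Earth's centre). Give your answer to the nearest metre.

At φ = -43.53314°, λ = 173.17479°: sin φ = -0.688774, cos φ = 0.724976, sin λ = 0.118841, cos λ = -0.992913.
ΔU = cos φ cos λ·ΔX + cos φ sin λ·ΔY + sin φ·ΔZ = (0.724976)(-0.992913)(288.2) + (0.724976)(0.118841)(521.4) + (-0.688774)(648.6) = -609.27 m.

ΔU = -609 m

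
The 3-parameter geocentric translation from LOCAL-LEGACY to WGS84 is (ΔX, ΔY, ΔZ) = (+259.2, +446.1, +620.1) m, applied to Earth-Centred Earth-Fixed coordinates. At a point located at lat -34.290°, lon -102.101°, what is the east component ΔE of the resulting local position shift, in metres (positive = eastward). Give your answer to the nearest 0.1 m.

At φ = -34.290°, λ = -102.101°: sin φ = -0.563382, cos φ = 0.826197, sin λ = -0.977780, cos λ = -0.209636.
ΔE = −sin λ·ΔX + cos λ·ΔY = −(-0.977780)·(259.2) + (-0.209636)·(446.1) = 159.92 m.

ΔE = 159.9 m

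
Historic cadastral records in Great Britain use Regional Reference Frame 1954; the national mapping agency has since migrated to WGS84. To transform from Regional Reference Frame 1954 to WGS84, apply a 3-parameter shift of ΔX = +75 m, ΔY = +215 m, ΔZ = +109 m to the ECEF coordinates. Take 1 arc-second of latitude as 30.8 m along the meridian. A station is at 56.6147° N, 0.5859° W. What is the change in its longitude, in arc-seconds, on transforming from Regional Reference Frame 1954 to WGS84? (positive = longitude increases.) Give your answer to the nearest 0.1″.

Δλ = 12.7″

sin φ = 0.834989, cos φ = 0.550267, sin λ = -0.010226, cos λ = 0.999948.
East component: ΔE = −sin λ·ΔX + cos λ·ΔY = −(-0.010226)(75) + (0.999948)(215) = 215.76 m.
1° of latitude spans 3600 × 30.80 = 110880 m; at latitude φ, 1° of longitude spans that × cos φ = 61013.6 m, so Δλ = 215.76 / 61013.6 × 3600 = 12.730″.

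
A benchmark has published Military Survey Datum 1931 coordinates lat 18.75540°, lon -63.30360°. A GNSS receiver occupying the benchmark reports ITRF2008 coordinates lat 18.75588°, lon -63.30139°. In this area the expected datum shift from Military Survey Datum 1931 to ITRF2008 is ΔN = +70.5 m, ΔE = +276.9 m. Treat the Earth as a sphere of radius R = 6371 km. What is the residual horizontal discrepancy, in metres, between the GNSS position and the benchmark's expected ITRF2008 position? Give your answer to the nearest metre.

Observed coordinate differences: Δφ = +0.00048°, Δλ = +0.00221°.
Converting to metres (1° lat = 111195 m, cos φ = 0.946900): observed ΔN = 53.4 m, observed ΔE = 232.7 m.
Subtracting the expected shift leaves a residual of 53.4 − (70.5) = -17.1 m north and 232.7 − (276.9) = -44.2 m east.
Residual distance = √((-17.1)² + (-44.2)²) = 47.4 m.

47 m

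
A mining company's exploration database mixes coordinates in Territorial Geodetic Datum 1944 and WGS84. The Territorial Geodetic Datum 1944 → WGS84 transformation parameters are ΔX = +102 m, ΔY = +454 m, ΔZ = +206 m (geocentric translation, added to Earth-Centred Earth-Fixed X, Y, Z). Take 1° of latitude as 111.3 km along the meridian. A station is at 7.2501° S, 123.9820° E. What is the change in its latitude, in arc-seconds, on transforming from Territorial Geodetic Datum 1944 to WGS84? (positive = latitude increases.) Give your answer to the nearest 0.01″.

Δφ = 7.91″

sin φ = -0.126201, cos φ = 0.992005, sin λ = 0.829213, cos λ = -0.558932.
North component: ΔN = −sin φ cos λ·ΔX − sin φ sin λ·ΔY + cos φ·ΔZ = −(-0.126201)(-0.558932)(102) − (-0.126201)(0.829213)(454) + (0.992005)(206) = 244.67 m.
1° of latitude spans 111300 m, so Δφ = 244.67 / 111300 × 3600 = 7.914″.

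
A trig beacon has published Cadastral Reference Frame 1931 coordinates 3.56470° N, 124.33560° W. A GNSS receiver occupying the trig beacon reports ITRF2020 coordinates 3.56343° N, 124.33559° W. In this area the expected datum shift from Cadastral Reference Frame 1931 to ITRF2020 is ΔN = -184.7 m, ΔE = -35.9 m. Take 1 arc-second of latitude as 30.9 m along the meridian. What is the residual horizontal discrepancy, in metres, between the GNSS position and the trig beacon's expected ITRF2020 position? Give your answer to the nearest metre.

Observed coordinate differences: Δφ = -0.00127°, Δλ = +0.00001°.
Converting to metres (1° lat = 111240 m, cos φ = 0.998065): observed ΔN = -141.3 m, observed ΔE = 1.1 m.
Subtracting the expected shift leaves a residual of -141.3 − (-184.7) = 43.4 m north and 1.1 − (-35.9) = 37.0 m east.
Residual distance = √(43.4² + 37.0²) = 57.1 m.

57 m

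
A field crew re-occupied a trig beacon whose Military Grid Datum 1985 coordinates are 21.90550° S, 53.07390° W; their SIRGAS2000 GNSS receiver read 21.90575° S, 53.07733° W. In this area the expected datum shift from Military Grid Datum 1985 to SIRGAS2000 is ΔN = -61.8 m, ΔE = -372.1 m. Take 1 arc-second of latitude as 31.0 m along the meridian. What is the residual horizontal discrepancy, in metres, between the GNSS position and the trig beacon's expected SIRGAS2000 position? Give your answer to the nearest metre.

Observed coordinate differences: Δφ = -0.00025°, Δλ = -0.00343°.
Converting to metres (1° lat = 111600 m, cos φ = 0.927800): observed ΔN = -27.9 m, observed ΔE = -355.2 m.
Subtracting the expected shift leaves a residual of -27.9 − (-61.8) = 33.9 m north and -355.2 − (-372.1) = 16.9 m east.
Residual distance = √(33.9² + 16.9²) = 37.9 m.

38 m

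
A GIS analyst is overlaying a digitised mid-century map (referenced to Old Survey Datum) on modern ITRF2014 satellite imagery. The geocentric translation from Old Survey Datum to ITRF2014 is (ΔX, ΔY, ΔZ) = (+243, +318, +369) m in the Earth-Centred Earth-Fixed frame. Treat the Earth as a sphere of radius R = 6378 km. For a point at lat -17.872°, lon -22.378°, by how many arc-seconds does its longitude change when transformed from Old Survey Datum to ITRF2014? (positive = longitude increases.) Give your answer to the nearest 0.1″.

sin φ = -0.306892, cos φ = 0.951744, sin λ = -0.380715, cos λ = 0.924692.
East component: ΔE = −sin λ·ΔX + cos λ·ΔY = −(-0.380715)(243) + (0.924692)(318) = 386.57 m.
1° of latitude spans πR/180 = 111317 m; at latitude φ, 1° of longitude spans that × cos φ = 105945.4 m, so Δλ = 386.57 / 105945.4 × 3600 = 13.135″.

Δλ = 13.1″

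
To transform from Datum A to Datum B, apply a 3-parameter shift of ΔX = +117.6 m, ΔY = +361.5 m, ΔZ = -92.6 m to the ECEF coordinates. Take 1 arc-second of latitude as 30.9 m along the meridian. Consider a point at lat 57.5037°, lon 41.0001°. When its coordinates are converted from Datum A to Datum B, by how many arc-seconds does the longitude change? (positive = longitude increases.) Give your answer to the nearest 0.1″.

sin φ = 0.843426, cos φ = 0.537245, sin λ = 0.656060, cos λ = 0.754708.
East component: ΔE = −sin λ·ΔX + cos λ·ΔY = −(0.656060)(117.6) + (0.754708)(361.5) = 195.67 m.
1° of latitude spans 3600 × 30.90 = 111240 m; at latitude φ, 1° of longitude spans that × cos φ = 59763.1 m, so Δλ = 195.67 / 59763.1 × 3600 = 11.787″.

Δλ = 11.8″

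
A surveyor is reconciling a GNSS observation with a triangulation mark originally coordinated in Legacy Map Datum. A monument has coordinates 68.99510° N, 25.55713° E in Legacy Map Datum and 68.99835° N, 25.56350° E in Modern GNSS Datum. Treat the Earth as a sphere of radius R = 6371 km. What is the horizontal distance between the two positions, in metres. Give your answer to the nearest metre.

442 m

Δφ = 68.99835° − 68.99510° = +0.00325°; Δλ = 25.56350° − 25.55713° = +0.00637°.
1° along a meridian = πR/180 = 111195 m.
ΔN = Δφ × 111195 = 361.4 m; ΔE = Δλ × 111195 × cos(68.99510°) = +0.00637 × 111195 × 0.358448 = 253.9 m.
Distance = √(ΔE² + ΔN²) = √(253.9² + 361.4²) = 441.7 m.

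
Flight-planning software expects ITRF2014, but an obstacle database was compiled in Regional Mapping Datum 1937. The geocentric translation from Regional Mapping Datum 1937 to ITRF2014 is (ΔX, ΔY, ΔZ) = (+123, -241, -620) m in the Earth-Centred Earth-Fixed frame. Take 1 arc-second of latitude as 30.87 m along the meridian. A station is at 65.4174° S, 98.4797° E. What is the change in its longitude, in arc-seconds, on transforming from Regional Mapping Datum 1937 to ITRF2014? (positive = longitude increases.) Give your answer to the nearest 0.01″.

Δλ = -6.71″

sin φ = -0.909362, cos φ = 0.416005, sin λ = 0.989068, cos λ = -0.147459.
East component: ΔE = −sin λ·ΔX + cos λ·ΔY = −(0.989068)(123) + (-0.147459)(-241) = -86.12 m.
1° of latitude spans 3600 × 30.87 = 111132 m; at latitude φ, 1° of longitude spans that × cos φ = 46231.4 m, so Δλ = -86.12 / 46231.4 × 3600 = -6.706″.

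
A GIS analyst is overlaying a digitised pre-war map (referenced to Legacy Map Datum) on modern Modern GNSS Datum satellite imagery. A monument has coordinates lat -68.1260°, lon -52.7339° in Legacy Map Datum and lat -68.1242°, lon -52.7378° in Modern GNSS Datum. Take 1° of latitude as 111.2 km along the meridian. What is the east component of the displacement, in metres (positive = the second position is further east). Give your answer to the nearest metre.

Δφ = -68.1242° − -68.1260° = +0.0018°; Δλ = -52.7378° − -52.7339° = -0.0039°.
ΔN = Δφ × 111200 = 200.2 m; ΔE = Δλ × 111200 × cos(-68.1260°) = -0.0039 × 111200 × 0.372567 = -161.6 m.

ΔE = -162 m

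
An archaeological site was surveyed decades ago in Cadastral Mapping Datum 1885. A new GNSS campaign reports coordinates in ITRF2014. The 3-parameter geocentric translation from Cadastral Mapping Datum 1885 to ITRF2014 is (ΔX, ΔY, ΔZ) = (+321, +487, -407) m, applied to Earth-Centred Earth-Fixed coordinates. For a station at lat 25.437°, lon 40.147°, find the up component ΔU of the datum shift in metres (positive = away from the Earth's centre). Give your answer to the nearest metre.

ΔU = 330 m

The local up (radial) axis is (cos φ cos λ, cos φ sin λ, sin φ), giving ΔU = 221.583 + 283.555 − 174.814 = 330.32 m.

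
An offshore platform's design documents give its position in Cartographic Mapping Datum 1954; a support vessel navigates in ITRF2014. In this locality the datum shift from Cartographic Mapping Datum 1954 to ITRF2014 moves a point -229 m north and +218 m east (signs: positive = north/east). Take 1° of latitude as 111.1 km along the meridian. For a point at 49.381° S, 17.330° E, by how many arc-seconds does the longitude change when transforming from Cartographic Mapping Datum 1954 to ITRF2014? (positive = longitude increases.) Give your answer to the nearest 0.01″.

Δλ = 10.85″

At latitude -49.381°, cos φ = 0.651026.
1° of longitude at this latitude = 111.1 × cos φ = 72.33 km, so Δλ = 218.0 / 72329.0 = 0.0030140° = 10.850″.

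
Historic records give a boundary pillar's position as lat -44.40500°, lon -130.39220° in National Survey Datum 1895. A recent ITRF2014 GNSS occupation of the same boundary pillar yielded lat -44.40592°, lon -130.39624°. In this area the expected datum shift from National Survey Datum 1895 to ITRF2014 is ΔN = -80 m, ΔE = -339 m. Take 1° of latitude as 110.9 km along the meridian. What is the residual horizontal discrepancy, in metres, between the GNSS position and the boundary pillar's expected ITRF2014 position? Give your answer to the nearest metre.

Observed coordinate differences: Δφ = -0.00092°, Δλ = -0.00404°.
Converting to metres (1° lat = 110900 m, cos φ = 0.714412): observed ΔN = -102.0 m, observed ΔE = -320.1 m.
Subtracting the expected shift leaves a residual of -102.0 − (-80) = -22.0 m north and -320.1 − (-339) = 18.9 m east.
Residual distance = √((-22.0)² + 18.9²) = 29.0 m.

29 m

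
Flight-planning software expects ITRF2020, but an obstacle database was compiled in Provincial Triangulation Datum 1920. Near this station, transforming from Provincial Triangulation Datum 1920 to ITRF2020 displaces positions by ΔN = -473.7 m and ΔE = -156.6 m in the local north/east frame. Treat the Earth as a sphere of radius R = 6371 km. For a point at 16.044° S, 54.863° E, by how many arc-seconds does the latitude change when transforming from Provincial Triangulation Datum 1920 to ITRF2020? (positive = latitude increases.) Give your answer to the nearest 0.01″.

Δφ = -15.34″

On a sphere of radius R, 1 rad of latitude = R, so Δφ = ΔN / R = -473.7 / 6371000 = -7.4353e-05 rad = -15.336″.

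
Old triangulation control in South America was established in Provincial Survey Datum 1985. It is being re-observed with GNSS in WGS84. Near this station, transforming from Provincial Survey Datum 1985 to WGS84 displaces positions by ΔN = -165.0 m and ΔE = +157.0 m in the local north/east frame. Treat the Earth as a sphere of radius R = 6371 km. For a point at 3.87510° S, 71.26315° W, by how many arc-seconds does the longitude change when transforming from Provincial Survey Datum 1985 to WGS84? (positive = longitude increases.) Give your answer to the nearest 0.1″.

Δλ = 5.1″

At latitude -3.87510°, cos φ = 0.997714.
One radian of longitude at latitude φ spans R cos φ, so Δλ = ΔE / (R cos φ) = 157.0 / (6371000 × 0.997714) = 2.4699e-05 rad = 5.095″.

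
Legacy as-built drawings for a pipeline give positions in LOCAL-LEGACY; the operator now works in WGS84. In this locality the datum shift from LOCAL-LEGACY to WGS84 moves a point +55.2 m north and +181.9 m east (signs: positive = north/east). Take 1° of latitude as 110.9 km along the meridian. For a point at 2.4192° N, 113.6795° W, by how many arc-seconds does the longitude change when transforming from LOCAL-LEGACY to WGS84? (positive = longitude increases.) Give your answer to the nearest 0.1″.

At latitude 2.4192°, cos φ = 0.999109.
1° of longitude at this latitude = 110.9 × cos φ = 110.80 km, so Δλ = 181.9 / 110801.2 = 0.0016417° = 5.910″.

Δλ = 5.9″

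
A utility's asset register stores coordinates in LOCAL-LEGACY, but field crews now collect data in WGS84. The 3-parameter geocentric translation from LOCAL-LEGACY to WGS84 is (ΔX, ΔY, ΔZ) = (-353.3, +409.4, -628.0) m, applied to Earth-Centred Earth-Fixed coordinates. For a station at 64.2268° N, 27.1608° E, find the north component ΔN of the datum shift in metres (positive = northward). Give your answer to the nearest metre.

ΔN = -158 m

The local north axis is (−sin φ cos λ, −sin φ sin λ, cos φ), giving ΔN = 283.071 − 168.296 − 273.061 = -158.29 m.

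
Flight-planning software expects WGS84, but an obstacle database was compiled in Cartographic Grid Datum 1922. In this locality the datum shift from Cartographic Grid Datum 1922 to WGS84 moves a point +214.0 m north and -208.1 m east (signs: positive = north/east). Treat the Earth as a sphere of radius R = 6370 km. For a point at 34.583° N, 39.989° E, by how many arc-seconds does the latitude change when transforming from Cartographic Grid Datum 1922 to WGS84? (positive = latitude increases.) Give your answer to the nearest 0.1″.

Δφ = 6.9″

On a sphere of radius R, 1 rad of latitude = R, so Δφ = ΔN / R = 214.0 / 6370000 = 3.3595e-05 rad = 6.929″.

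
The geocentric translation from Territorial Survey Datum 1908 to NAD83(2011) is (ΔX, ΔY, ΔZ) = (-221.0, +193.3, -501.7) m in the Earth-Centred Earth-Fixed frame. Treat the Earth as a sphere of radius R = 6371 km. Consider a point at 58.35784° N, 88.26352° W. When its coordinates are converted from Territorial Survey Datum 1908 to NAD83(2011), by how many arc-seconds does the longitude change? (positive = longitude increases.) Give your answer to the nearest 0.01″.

Δλ = -13.27″

sin φ = 0.851341, cos φ = 0.524612, sin λ = -0.999541, cos λ = 0.030303.
East component: ΔE = −sin λ·ΔX + cos λ·ΔY = −(-0.999541)(-221.0) + (0.030303)(193.3) = -215.04 m.
1° of latitude spans πR/180 = 111195 m; at latitude φ, 1° of longitude spans that × cos φ = 58334.2 m, so Δλ = -215.04 / 58334.2 × 3600 = -13.271″.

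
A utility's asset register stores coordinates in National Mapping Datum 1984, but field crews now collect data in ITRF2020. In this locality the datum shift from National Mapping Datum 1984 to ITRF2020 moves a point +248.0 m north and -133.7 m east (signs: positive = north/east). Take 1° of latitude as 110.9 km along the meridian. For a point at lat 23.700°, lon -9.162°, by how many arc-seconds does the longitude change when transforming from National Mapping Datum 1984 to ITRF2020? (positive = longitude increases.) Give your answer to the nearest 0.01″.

Δλ = -4.74″

At latitude 23.700°, cos φ = 0.915663.
1° of longitude at this latitude = 110.9 × cos φ = 101.55 km, so Δλ = -133.7 / 101547.0 = -0.0013166° = -4.740″.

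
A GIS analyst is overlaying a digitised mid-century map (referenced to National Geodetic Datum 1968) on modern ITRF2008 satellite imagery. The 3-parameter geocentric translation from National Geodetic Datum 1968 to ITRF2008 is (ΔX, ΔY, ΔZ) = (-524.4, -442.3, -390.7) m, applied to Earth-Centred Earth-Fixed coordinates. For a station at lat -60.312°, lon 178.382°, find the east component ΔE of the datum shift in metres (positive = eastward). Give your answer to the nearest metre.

At φ = -60.312°, λ = 178.382°: sin φ = -0.868735, cos φ = 0.495277, sin λ = 0.028236, cos λ = -0.999601.
ΔE = −sin λ·ΔX + cos λ·ΔY = −(0.028236)·(-524.4) + (-0.999601)·(-442.3) = 456.93 m.

ΔE = 457 m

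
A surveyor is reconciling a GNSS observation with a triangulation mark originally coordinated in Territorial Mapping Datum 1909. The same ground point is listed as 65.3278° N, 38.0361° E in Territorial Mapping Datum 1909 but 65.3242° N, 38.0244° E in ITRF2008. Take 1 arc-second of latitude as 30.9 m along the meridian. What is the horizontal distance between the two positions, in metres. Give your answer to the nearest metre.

Δφ = 65.3242° − 65.3278° = -0.0036°; Δλ = 38.0244° − 38.0361° = -0.0117°.
1° of latitude = 3600 × 30.90 = 111240 m.
ΔN = Δφ × 111240 = -400.5 m; ΔE = Δλ × 111240 × cos(65.3278°) = -0.0117 × 111240 × 0.417426 = -543.3 m.
Distance = √(ΔE² + ΔN²) = √((-543.3)² + (-400.5)²) = 674.9 m.

675 m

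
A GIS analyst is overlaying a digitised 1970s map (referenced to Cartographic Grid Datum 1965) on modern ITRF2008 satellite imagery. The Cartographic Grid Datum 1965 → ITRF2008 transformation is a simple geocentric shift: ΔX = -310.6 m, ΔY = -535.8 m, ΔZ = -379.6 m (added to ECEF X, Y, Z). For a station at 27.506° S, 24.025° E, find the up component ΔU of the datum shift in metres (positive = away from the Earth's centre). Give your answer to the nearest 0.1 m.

ΔU = -269.8 m

The local up (radial) axis is (cos φ cos λ, cos φ sin λ, sin φ), giving ΔU = -251.624 − 193.485 + 175.315 = -269.79 m.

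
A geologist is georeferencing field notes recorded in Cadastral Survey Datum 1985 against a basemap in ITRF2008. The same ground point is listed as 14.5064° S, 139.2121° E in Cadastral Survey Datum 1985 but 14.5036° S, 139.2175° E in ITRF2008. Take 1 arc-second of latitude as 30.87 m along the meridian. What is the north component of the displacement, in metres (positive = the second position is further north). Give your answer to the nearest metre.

ΔN = 311 m

Δφ = -14.5036° − -14.5064° = +0.0028°; Δλ = 139.2175° − 139.2121° = +0.0054°.
1° of latitude = 3600 × 30.87 = 111132 m.
ΔN = Δφ × 111132 = 311.2 m; ΔE = Δλ × 111132 × cos(-14.5064°) = +0.0054 × 111132 × 0.968120 = 581.0 m.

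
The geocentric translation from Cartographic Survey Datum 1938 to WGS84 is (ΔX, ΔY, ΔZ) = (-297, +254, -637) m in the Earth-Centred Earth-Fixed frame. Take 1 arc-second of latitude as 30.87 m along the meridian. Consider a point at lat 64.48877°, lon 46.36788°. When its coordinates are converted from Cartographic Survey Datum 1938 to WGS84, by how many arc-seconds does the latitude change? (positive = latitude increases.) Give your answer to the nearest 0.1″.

sin φ = 0.902501, cos φ = 0.430688, sin λ = 0.723785, cos λ = 0.690025.
North component: ΔN = −sin φ cos λ·ΔX − sin φ sin λ·ΔY + cos φ·ΔZ = −(0.902501)(0.690025)(-297) − (0.902501)(0.723785)(254) + (0.430688)(-637) = -255.31 m.
1° of latitude spans 3600 × 30.87 = 111132 m, so Δφ = -255.31 / 111132 × 3600 = -8.270″.

Δφ = -8.3″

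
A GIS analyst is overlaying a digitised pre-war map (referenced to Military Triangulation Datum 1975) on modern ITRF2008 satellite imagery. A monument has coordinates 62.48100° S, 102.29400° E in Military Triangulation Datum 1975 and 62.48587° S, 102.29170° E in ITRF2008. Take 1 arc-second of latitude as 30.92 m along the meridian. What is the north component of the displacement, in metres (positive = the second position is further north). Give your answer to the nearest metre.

Δφ = -62.48587° − -62.48100° = -0.00487°; Δλ = 102.29170° − 102.29400° = -0.00230°.
1° of latitude = 3600 × 30.92 = 111312 m.
ΔN = Δφ × 111312 = -542.1 m; ΔE = Δλ × 111312 × cos(-62.48100°) = -0.00230 × 111312 × 0.462043 = -118.3 m.

ΔN = -542 m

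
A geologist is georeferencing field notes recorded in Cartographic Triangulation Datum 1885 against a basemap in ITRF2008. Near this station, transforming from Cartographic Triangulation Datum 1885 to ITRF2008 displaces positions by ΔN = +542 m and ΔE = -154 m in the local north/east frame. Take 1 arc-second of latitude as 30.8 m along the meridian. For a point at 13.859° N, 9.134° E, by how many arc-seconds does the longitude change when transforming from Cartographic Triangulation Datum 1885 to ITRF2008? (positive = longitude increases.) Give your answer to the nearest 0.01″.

At latitude 13.859°, cos φ = 0.970888.
1″ of longitude at this latitude = 30.80 × cos φ = 29.9034 m, so Δλ = -154.0 / 29.9034 = -5.150″.

Δλ = -5.15″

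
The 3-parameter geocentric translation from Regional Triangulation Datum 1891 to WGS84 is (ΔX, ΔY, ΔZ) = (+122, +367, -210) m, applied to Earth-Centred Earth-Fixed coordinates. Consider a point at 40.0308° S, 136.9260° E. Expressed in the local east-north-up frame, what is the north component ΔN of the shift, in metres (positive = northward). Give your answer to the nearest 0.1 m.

At φ = -40.0308°, λ = 136.9260°: sin φ = -0.643199, cos φ = 0.765699, sin λ = 0.682942, cos λ = -0.730472.
ΔN = −sin φ cos λ·ΔX − sin φ sin λ·ΔY + cos φ·ΔZ = −(-0.643199)(-0.730472)(122) − (-0.643199)(0.682942)(367) + (0.765699)(-210) = -56.91 m.

ΔN = -56.9 m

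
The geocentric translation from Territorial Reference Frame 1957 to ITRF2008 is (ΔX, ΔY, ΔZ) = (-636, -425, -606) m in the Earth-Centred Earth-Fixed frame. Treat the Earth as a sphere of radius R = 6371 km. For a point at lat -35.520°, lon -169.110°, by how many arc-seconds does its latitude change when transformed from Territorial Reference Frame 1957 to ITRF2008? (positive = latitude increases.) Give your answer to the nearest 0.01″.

sin φ = -0.580987, cos φ = 0.813913, sin λ = -0.188924, cos λ = -0.981992.
North component: ΔN = −sin φ cos λ·ΔX − sin φ sin λ·ΔY + cos φ·ΔZ = −(-0.580987)(-0.981992)(-636) − (-0.580987)(-0.188924)(-425) + (0.813913)(-606) = -83.73 m.
1° of latitude spans πR/180 = 111195 m, so Δφ = -83.73 / 111195 × 3600 = -2.711″.

Δφ = -2.71″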